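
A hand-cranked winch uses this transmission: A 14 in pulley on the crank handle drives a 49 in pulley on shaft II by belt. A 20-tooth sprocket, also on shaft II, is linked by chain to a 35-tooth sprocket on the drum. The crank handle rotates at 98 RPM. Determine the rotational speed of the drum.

16 RPM

the crank handle → shaft II (belt, 49/14): 98 ÷ 3.5 = 28 RPM
shaft II → the drum (chain, 35/20): 28 ÷ 1.75 = 16 RPM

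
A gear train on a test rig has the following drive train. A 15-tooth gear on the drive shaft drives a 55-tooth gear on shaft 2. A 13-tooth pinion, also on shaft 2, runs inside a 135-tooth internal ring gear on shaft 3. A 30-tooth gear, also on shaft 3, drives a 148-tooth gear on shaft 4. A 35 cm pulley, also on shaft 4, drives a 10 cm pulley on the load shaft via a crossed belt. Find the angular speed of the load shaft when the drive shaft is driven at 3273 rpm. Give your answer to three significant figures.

the drive shaft → shaft 2 (gear mesh, 55/15): 3273 ÷ 3.6667 = 892.64 rpm
shaft 2 → shaft 3 (internal gear, 135/13): 892.64 ÷ 10.385 = 85.958 rpm
shaft 3 → shaft 4 (gear mesh, 148/30): 85.958 ÷ 4.9333 = 17.424 rpm
shaft 4 → the load shaft (belt, 10/35): 17.424 ÷ 0.28571 = 60.983 rpm

61.0 rpm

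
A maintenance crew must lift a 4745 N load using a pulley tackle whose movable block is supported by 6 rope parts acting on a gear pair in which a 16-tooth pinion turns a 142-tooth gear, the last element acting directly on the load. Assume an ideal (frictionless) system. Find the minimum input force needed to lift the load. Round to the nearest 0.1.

Block-and-tackle MA = number of supporting rope parts = 6.
Gear pair MA = 142/16 = 8.875.
Combined ideal MA = 6 × 8.875 = 53.25.
Effort = load / MA = 4745 / 53.25 = 89.108 N.

89.1 N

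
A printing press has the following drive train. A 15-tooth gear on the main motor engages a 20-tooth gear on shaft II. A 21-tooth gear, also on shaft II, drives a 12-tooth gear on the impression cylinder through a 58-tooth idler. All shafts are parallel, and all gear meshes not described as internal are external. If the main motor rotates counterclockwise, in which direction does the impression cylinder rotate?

the main motor → shaft II: external mesh, 1 reversal → CW.
shaft II → the impression cylinder: driver → idler → driven is 2 external meshes, 2 reversals → CW.
3 reversals in total — an odd number — so the impression cylinder turns opposite to the main motor.

clockwise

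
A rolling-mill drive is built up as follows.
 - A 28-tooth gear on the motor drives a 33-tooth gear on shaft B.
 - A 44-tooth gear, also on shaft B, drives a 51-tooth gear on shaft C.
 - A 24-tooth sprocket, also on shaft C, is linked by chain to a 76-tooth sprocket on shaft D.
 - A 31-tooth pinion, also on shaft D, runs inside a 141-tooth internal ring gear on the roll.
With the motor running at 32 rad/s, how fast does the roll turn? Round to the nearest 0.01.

1.63 rad/s

Gear mesh: ratio = 33/28 = 1.1786, so shaft B turns at 32 / 1.1786 = 27.152 rad/s.
Gear mesh: ratio = 51/44 = 1.1591, so shaft C turns at 27.152 / 1.1591 = 23.425 rad/s.
Chain: ratio = 76/24 = 3.1667, so shaft D turns at 23.425 / 3.1667 = 7.3973 rad/s.
Internal gear: ratio = 141/31 = 4.5484, so the roll turns at 7.3973 / 4.5484 = 1.6264 rad/s.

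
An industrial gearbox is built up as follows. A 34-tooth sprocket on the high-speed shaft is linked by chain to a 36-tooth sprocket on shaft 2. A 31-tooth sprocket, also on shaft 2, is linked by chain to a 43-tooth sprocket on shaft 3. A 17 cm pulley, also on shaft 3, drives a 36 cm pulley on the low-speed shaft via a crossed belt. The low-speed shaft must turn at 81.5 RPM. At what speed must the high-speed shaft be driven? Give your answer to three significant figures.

Overall ratio R = 1.0588 × 1.3871 × 2.1176 = 3.1102.
Required input speed = output speed × R = 81.5 × 3.1102 = 253.48 RPM.

253 RPM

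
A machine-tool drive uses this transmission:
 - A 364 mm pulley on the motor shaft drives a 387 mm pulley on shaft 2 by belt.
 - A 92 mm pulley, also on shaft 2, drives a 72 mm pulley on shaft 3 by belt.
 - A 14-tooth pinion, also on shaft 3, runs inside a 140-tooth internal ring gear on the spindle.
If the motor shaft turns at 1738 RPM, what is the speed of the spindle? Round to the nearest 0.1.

208.9 RPM

the motor shaft → shaft 2 (belt, 387/364): 1738 ÷ 1.0632 = 1634.7 RPM
shaft 2 → shaft 3 (belt, 72/92): 1634.7 ÷ 0.78261 = 2088.8 RPM
shaft 3 → the spindle (internal gear, 140/14): 2088.8 ÷ 10 = 208.88 RPM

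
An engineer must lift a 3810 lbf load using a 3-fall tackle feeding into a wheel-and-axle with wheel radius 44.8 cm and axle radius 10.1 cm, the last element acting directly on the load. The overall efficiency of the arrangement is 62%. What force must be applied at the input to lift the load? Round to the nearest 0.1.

461.8 lbf

Block-and-tackle MA = number of supporting rope parts = 3.
Wheel-and-axle MA = R/r = 44.8/10.1 = 4.4356.
Combined ideal MA = 3 × 4.4356 = 13.307.
Actual MA = 13.307 × 0.62 = 8.2503.
Effort = load / actual MA = 3810 / 8.2503 = 461.8 lbf.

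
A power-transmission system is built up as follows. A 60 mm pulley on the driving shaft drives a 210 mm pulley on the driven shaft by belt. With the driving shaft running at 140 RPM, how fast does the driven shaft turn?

belt 210/60 = 3.5 → 140/3.5 = 40 RPM

40 RPM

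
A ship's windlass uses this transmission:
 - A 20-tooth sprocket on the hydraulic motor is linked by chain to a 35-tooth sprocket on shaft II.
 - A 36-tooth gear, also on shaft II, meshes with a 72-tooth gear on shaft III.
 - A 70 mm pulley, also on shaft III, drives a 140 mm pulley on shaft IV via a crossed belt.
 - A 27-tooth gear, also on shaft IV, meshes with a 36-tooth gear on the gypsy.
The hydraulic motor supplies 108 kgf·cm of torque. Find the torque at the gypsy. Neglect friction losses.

After the chain (35/20): 108 × 1.75 = 189 kgf·cm
After the gear mesh (72/36): 189 × 2 = 378 kgf·cm
After the belt (140/70): 378 × 2 = 756 kgf·cm
After the gear mesh (36/27): 756 × 1.3333 = 1008 kgf·cm

1008 kgf·cm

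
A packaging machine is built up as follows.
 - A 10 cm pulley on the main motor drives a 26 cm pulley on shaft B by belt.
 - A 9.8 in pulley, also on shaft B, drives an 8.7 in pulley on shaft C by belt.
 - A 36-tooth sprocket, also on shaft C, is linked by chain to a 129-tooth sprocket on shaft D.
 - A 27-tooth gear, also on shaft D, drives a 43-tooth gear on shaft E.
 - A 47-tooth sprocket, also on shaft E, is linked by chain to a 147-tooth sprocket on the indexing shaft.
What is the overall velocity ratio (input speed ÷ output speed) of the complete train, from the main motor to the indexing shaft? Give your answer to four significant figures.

Each stage contributes driven/driver: belt 26/10 = 2.6, belt 8.7/9.8 = 0.88776, chain 129/36 = 3.5833, gear mesh 43/27 = 1.5926, chain 147/47 = 3.1277.
Overall: 2.6 × 0.88776 × 3.5833 × 1.5926 × 3.1277 = 41.198.

41.20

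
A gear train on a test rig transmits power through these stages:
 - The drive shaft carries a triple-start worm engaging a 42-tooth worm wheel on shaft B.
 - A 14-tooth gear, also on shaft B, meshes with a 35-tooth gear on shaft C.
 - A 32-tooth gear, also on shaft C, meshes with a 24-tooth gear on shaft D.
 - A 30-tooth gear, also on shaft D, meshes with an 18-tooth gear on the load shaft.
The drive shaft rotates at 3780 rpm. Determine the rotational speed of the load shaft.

240 rpm

the drive shaft → shaft B (worm, 42/3): 3780 ÷ 14 = 270 rpm
shaft B → shaft C (gear mesh, 35/14): 270 ÷ 2.5 = 108 rpm
shaft C → shaft D (gear mesh, 24/32): 108 ÷ 0.75 = 144 rpm
shaft D → the load shaft (gear mesh, 18/30): 144 ÷ 0.6 = 240 rpm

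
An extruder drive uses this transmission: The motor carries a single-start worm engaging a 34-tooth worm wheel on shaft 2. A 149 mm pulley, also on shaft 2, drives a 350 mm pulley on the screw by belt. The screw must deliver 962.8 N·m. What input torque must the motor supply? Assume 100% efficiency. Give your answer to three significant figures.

12.1 N·m

Overall ratio R = 34 × 2.349 = 79.866.
Input torque = output torque / R = 962.8 / 79.866 = 12.055 N·m.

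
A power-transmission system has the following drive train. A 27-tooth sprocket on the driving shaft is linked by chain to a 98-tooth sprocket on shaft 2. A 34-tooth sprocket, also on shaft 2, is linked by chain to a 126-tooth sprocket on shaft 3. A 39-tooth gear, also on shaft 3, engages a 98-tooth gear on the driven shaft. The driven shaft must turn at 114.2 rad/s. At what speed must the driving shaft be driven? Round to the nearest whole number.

Overall ratio R = 3.6296 × 3.7059 × 2.5128 = 33.8.
Required input speed = output speed × R = 114.2 × 33.8 = 3859.9 rad/s.

3860 rad/s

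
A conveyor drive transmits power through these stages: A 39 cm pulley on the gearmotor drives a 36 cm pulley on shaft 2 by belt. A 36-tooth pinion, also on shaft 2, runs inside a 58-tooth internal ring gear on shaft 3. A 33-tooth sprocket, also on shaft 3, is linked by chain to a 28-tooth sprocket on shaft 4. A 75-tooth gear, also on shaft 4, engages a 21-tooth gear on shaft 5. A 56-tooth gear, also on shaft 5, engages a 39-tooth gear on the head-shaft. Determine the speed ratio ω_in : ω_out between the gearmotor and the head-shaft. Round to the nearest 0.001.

Each stage contributes driven/driver: belt 36/39 = 0.92308, internal gear 58/36 = 1.6111, chain 28/33 = 0.84848, gear mesh 21/75 = 0.28, gear mesh 39/56 = 0.69643.
Overall: 0.92308 × 1.6111 × 0.84848 × 0.28 × 0.69643 = 0.24606.

0.246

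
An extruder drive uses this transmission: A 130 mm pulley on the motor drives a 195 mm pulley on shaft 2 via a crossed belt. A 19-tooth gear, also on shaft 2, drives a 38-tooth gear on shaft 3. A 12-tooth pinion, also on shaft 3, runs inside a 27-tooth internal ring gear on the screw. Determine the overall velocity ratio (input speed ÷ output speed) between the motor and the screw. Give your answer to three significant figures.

Each stage contributes driven/driver: belt 195/130 = 1.5, gear mesh 38/19 = 2, internal gear 27/12 = 2.25.
Overall: 1.5 × 2 × 2.25 = 6.75.

6.75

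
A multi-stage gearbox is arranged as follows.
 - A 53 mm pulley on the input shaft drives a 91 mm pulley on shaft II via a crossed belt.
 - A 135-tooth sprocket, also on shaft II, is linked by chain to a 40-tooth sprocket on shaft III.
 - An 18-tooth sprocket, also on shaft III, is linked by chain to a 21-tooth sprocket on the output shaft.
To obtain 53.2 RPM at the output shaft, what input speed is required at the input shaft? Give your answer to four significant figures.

31.58 RPM

Overall ratio R = 1.717 × 0.2963 × 1.1667 = 0.59352.
Required input speed = output speed × R = 53.2 × 0.59352 = 31.575 RPM.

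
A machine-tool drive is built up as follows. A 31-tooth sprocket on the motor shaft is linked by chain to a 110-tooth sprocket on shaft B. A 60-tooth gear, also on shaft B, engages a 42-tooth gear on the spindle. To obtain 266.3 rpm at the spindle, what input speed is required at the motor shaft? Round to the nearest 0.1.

Overall ratio R = 3.5484 × 0.7 = 2.4839.
Required input speed = output speed × R = 266.3 × 2.4839 = 661.45 rpm.

661.5 rpm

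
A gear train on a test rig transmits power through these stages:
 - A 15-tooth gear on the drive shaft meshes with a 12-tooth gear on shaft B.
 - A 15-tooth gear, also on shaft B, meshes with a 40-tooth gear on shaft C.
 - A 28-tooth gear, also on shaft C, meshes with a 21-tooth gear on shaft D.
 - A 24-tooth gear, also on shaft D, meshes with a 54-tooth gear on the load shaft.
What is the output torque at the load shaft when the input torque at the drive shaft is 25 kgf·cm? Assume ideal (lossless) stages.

90 kgf·cm

After the gear mesh (12/15): 25 × 0.8 = 20 kgf·cm
After the gear mesh (40/15): 20 × 2.6667 = 53.333 kgf·cm
After the gear mesh (21/28): 53.333 × 0.75 = 40 kgf·cm
After the gear mesh (54/24): 40 × 2.25 = 90 kgf·cm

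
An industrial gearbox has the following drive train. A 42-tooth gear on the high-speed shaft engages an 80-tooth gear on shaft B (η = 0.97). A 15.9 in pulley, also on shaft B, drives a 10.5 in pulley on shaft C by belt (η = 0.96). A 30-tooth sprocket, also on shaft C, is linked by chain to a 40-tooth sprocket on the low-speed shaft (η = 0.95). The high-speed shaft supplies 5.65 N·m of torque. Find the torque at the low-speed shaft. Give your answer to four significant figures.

8.383 N·m

Gear mesh: ratio = 80/42 = 1.9048; torque at shaft B = 5.65 × 1.9048 × 0.97 = 10.439 N·m.
Belt: ratio = 10.5/15.9 = 0.66038; torque at shaft C = 10.439 × 0.66038 × 0.96 = 6.618 N·m.
Chain: ratio = 40/30 = 1.3333; torque at the low-speed shaft = 6.618 × 1.3333 × 0.95 = 8.3828 N·m.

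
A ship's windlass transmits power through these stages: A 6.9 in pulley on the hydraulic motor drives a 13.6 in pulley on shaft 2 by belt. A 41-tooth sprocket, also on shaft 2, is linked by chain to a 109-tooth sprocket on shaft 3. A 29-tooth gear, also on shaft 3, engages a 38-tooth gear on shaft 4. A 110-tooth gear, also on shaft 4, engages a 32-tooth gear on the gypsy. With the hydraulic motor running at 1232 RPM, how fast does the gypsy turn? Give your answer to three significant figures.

the hydraulic motor → shaft 2 (belt, 13.6/6.9): 1232 ÷ 1.971 = 625.06 RPM
shaft 2 → shaft 3 (chain, 109/41): 625.06 ÷ 2.6585 = 235.11 RPM
shaft 3 → shaft 4 (gear mesh, 38/29): 235.11 ÷ 1.3103 = 179.43 RPM
shaft 4 → the gypsy (gear mesh, 32/110): 179.43 ÷ 0.29091 = 616.79 RPM

617 RPM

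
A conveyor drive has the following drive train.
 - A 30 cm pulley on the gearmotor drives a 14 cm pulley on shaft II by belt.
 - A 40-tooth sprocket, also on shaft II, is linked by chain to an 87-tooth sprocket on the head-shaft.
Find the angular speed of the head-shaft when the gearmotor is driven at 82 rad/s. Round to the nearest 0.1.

Belt: ratio = 14/30 = 0.46667, so shaft II turns at 82 / 0.46667 = 175.71 rad/s.
Chain: ratio = 87/40 = 2.175, so the head-shaft turns at 175.71 / 2.175 = 80.788 rad/s.

80.8 rad/s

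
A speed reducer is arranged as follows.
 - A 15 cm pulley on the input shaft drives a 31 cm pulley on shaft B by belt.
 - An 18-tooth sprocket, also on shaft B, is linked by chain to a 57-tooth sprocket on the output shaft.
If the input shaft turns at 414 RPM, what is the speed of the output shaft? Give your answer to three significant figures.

63.3 RPM

belt 31/15 = 2.0667 → 414/2.0667 = 200.32 RPM
chain 57/18 = 3.1667 → 200.32/3.1667 = 63.26 RPM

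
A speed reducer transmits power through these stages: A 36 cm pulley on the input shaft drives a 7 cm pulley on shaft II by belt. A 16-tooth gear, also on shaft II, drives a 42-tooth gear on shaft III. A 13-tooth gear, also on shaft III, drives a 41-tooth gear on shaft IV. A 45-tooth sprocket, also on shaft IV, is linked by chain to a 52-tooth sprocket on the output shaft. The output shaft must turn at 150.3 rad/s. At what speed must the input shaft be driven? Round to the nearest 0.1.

Overall ratio R = 0.19444 × 2.625 × 3.1538 × 1.1556 = 1.8602.
Required input speed = output speed × R = 150.3 × 1.8602 = 279.59 rad/s.

279.6 rad/s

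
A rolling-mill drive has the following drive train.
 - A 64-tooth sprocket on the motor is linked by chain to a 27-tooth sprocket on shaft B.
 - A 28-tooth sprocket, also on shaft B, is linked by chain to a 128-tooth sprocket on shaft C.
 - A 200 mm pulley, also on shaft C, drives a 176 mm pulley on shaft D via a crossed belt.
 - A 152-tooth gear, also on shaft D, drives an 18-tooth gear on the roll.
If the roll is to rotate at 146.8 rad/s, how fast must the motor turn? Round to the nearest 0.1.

Overall ratio R = 0.42188 × 4.5714 × 0.88 × 0.11842 = 0.20098.
Required input speed = output speed × R = 146.8 × 0.20098 = 29.503 rad/s.

29.5 rad/s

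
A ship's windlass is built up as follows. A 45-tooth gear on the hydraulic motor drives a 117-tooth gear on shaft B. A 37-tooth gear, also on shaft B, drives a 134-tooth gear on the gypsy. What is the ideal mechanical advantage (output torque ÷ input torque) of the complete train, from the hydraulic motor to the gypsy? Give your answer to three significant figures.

Each stage contributes driven/driver: gear mesh 117/45 = 2.6, gear mesh 134/37 = 3.6216.
Overall: 2.6 × 3.6216 = 9.4162.

9.42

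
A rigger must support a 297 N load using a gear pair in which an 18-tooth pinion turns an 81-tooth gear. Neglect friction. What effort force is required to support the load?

66 N

Gear pair MA = 81/18 = 4.5.
Effort = load / MA = 297 / 4.5 = 66 N.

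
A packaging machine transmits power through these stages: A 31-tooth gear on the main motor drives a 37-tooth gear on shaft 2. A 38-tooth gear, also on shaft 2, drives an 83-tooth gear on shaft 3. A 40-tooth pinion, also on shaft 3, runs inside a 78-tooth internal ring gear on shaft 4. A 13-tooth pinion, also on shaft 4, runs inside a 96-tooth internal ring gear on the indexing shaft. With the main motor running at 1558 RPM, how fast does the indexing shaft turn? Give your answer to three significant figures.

gear mesh 37/31 = 1.1935 → 1558/1.1935 = 1305.4 RPM
gear mesh 83/38 = 2.1842 → 1305.4/2.1842 = 597.63 RPM
internal gear 78/40 = 1.95 → 597.63/1.95 = 306.48 RPM
internal gear 96/13 = 7.3846 → 306.48/7.3846 = 41.502 RPM

41.5 RPM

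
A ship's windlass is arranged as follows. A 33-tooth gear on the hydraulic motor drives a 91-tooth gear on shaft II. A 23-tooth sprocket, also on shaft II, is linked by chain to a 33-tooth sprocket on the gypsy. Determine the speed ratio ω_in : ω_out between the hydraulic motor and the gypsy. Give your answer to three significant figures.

Each stage contributes driven/driver: gear mesh 91/33 = 2.7576, chain 33/23 = 1.4348.
Overall: 2.7576 × 1.4348 = 3.9565.

3.96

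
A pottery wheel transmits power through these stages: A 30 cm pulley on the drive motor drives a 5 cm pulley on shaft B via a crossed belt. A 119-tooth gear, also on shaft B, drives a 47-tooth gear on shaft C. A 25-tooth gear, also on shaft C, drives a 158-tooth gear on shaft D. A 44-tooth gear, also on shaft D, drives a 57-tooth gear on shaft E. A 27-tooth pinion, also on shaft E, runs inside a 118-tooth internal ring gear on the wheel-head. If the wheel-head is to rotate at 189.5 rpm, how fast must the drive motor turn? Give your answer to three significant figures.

Overall ratio R = 0.16667 × 0.39496 × 6.32 × 1.2955 × 4.3704 = 2.3554.
Required input speed = output speed × R = 189.5 × 2.3554 = 446.34 rpm.

446 rpm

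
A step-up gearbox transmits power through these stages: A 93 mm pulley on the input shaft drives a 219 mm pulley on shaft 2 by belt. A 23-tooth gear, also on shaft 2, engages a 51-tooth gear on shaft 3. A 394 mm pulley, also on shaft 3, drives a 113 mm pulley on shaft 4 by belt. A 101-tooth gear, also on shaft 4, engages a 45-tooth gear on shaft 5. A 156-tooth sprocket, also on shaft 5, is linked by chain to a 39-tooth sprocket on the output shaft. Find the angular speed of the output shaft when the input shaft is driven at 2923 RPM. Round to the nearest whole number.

belt 219/93 = 2.3548 → 2923/2.3548 = 1241.3 RPM
gear mesh 51/23 = 2.2174 → 1241.3/2.2174 = 559.79 RPM
belt 113/394 = 0.2868 → 559.79/0.2868 = 1951.8 RPM
gear mesh 45/101 = 0.44554 → 1951.8/0.44554 = 4380.8 RPM
chain 39/156 = 0.25 → 4380.8/0.25 = 17523 RPM

17523 RPM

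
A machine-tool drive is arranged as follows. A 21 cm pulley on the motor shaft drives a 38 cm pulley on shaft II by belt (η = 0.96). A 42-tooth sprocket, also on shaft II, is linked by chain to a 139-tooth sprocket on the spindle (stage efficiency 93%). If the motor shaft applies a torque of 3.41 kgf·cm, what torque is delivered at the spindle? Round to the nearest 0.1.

18.2 kgf·cm

belt 38/21 = 1.8095 → τ = 3.41·1.8095·0.96 = 5.9237 kgf·cm
chain 139/42 = 3.3095 → τ = 5.9237·3.3095·0.93 = 18.232 kgf·cm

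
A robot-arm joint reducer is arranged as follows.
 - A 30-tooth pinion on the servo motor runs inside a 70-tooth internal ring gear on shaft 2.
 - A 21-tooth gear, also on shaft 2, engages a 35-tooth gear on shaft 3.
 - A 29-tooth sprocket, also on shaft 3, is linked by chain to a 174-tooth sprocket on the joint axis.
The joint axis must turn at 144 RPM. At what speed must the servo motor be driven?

3360 RPM

Overall ratio R = 2.3333 × 1.6667 × 6 = 23.333.
Required input speed = output speed × R = 144 × 23.333 = 3360 RPM.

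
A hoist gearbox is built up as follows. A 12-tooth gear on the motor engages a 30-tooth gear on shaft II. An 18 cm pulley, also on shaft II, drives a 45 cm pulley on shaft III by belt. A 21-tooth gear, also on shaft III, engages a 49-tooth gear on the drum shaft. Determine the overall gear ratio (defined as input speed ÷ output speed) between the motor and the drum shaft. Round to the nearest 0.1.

14.6

Each stage contributes driven/driver: gear mesh 30/12 = 2.5, belt 45/18 = 2.5, gear mesh 49/21 = 2.3333.
Overall: 2.5 × 2.5 × 2.3333 = 14.583.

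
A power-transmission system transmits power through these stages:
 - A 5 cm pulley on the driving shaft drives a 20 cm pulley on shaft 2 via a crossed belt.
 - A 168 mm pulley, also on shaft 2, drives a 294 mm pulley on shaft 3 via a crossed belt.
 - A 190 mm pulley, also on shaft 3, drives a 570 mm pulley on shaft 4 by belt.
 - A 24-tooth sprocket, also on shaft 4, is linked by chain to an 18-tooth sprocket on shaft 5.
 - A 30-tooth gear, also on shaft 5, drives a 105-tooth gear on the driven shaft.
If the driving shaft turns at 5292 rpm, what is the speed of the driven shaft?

belt 20/5 = 4 → 5292/4 = 1323 rpm
belt 294/168 = 1.75 → 1323/1.75 = 756 rpm
belt 570/190 = 3 → 756/3 = 252 rpm
chain 18/24 = 0.75 → 252/0.75 = 336 rpm
gear mesh 105/30 = 3.5 → 336/3.5 = 96 rpm

96 rpm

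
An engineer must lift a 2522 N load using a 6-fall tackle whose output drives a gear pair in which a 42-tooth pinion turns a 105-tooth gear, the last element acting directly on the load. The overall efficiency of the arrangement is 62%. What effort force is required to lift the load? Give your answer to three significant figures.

Block-and-tackle MA = number of supporting rope parts = 6.
Gear pair MA = 105/42 = 2.5.
Combined ideal MA = 6 × 2.5 = 15.
Actual MA = 15 × 0.62 = 9.3.
Effort = load / actual MA = 2522 / 9.3 = 271.18 N.

271 N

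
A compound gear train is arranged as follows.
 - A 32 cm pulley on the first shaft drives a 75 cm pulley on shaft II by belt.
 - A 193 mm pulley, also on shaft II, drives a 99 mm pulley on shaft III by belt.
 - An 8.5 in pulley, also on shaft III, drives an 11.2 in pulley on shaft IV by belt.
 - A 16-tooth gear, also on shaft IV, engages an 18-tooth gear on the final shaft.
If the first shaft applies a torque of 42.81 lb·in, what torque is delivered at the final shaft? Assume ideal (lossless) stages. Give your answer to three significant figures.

Belt: ratio = 75/32 = 2.3438; torque at shaft II = 42.81 × 2.3438 = 100.34 lb·in.
Belt: ratio = 99/193 = 0.51295; torque at shaft III = 100.34 × 0.51295 = 51.468 lb·in.
Belt: ratio = 11.2/8.5 = 1.3176; torque at shaft IV = 51.468 × 1.3176 = 67.816 lb·in.
Gear mesh: ratio = 18/16 = 1.125; torque at the final shaft = 67.816 × 1.125 = 76.293 lb·in.

76.3 lb·in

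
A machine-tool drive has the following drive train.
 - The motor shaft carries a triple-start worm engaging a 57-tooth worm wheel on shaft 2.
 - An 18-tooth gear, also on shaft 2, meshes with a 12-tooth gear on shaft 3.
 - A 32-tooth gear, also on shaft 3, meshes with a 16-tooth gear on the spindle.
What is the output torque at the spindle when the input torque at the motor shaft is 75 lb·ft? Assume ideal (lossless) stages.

worm 57/3 = 19 → τ = 75·19 = 1425 lb·ft
gear mesh 12/18 = 0.66667 → τ = 1425·0.66667 = 950 lb·ft
gear mesh 16/32 = 0.5 → τ = 950·0.5 = 475 lb·ft

475 lb·ft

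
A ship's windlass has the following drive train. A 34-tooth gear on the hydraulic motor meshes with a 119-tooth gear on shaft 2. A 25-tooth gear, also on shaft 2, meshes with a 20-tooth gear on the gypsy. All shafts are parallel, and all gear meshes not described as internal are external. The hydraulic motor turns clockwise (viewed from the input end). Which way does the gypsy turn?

clockwise

the hydraulic motor → shaft 2: external mesh, 1 reversal → CCW.
shaft 2 → the gypsy: external mesh, 1 reversal → CW.
2 reversals in total — an even number — so the gypsy turns the same way as the hydraulic motor.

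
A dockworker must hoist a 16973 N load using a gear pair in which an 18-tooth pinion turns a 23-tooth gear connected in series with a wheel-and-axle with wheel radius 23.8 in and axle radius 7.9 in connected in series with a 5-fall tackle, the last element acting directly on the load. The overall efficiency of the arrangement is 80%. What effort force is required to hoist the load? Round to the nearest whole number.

1102 N

Gear pair MA = 23/18 = 1.2778.
Wheel-and-axle MA = R/r = 23.8/7.9 = 3.0127.
Block-and-tackle MA = number of supporting rope parts = 5.
Combined ideal MA = 1.2778 × 3.0127 × 5 = 19.248.
Actual MA = 19.248 × 0.80 = 15.398.
Effort = load / actual MA = 16973 / 15.398 = 1102.3 N.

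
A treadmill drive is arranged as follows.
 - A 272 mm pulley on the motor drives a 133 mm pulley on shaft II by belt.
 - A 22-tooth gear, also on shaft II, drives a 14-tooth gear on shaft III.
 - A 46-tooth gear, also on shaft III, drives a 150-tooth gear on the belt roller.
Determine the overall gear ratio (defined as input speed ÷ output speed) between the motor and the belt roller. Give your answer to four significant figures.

Each stage contributes driven/driver: belt 133/272 = 0.48897, gear mesh 14/22 = 0.63636, gear mesh 150/46 = 3.2609.
Overall: 0.48897 × 0.63636 × 3.2609 = 1.0147.

1.015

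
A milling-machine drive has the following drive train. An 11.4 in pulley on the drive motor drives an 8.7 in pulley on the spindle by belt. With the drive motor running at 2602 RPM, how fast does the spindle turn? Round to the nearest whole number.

3410 RPM

belt 8.7/11.4 = 0.76316 → 2602/0.76316 = 3409.5 RPM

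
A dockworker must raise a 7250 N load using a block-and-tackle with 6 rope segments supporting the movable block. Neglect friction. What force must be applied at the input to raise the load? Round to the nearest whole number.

Block-and-tackle MA = number of supporting rope parts = 6.
Effort = load / MA = 7250 / 6 = 1208.3 N.

1208 N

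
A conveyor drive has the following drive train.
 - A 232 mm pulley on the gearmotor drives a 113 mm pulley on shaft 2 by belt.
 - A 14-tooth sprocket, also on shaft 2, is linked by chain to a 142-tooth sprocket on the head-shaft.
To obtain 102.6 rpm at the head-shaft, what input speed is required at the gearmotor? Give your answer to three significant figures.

Overall ratio R = 0.48707 × 10.143 = 4.9403.
Required input speed = output speed × R = 102.6 × 4.9403 = 506.87 rpm.

507 rpm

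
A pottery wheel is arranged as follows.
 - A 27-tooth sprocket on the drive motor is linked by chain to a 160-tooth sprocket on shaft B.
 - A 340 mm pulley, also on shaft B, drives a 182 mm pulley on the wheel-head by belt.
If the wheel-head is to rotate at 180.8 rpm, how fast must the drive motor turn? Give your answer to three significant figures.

Overall ratio R = 5.9259 × 0.53529 = 3.1721.
Required input speed = output speed × R = 180.8 × 3.1721 = 573.52 rpm.

574 rpm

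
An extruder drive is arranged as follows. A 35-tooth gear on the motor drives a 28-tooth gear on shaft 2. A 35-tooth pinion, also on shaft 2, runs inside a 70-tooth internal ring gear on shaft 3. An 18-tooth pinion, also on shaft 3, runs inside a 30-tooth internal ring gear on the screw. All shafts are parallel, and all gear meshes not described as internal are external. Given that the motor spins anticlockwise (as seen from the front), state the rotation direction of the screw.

clockwise

the motor → shaft 2: external mesh, 1 reversal → CW.
shaft 2 → shaft 3: internal mesh, same direction → CW.
shaft 3 → the screw: internal mesh, same direction → CW.
1 reversal in total — an odd number — so the screw turns opposite to the motor.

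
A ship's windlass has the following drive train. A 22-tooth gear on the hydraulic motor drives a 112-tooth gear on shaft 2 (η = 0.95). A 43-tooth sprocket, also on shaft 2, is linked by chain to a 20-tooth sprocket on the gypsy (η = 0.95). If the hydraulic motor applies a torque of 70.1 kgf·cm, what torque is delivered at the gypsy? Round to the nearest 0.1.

149.8 kgf·cm

Gear mesh: ratio = 112/22 = 5.0909; torque at shaft 2 = 70.1 × 5.0909 × 0.95 = 339.03 kgf·cm.
Chain: ratio = 20/43 = 0.46512; torque at the gypsy = 339.03 × 0.46512 × 0.95 = 149.8 kgf·cm.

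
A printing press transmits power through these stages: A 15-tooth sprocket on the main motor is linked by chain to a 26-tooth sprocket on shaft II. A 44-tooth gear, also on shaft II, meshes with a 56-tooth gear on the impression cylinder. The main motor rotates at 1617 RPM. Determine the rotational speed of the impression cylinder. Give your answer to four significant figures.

chain 26/15 = 1.7333 → 1617/1.7333 = 932.88 RPM
gear mesh 56/44 = 1.2727 → 932.88/1.2727 = 732.98 RPM

733.0 RPM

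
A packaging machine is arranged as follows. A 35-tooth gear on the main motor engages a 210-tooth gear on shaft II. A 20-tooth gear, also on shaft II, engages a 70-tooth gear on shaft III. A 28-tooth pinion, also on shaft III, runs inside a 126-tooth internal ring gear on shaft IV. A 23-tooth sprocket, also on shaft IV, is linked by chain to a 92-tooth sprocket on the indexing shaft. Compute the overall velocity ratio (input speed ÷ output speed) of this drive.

378

Each stage contributes driven/driver: gear mesh 210/35 = 6, gear mesh 70/20 = 3.5, internal gear 126/28 = 4.5, chain 92/23 = 4.
Overall: 6 × 3.5 × 4.5 × 4 = 378.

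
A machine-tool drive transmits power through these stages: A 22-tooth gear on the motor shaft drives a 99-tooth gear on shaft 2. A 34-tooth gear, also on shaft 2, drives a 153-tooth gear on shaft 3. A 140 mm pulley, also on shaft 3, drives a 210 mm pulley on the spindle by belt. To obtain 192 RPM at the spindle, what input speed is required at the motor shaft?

5832 RPM

Overall ratio R = 4.5 × 4.5 × 1.5 = 30.375.
Required input speed = output speed × R = 192 × 30.375 = 5832 RPM.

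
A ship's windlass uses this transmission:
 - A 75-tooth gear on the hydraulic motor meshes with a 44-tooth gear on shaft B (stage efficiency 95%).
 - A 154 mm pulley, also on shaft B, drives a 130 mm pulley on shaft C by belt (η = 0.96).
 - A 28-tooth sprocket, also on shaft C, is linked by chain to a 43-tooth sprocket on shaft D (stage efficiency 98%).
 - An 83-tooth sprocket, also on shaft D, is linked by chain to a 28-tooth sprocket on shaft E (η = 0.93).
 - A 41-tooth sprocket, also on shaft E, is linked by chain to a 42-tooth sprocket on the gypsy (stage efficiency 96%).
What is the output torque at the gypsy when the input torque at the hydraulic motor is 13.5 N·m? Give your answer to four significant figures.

gear mesh 44/75 = 0.58667 → τ = 13.5·0.58667·0.95 = 7.524 N·m
belt 130/154 = 0.84416 → τ = 7.524·0.84416·0.96 = 6.0974 N·m
chain 43/28 = 1.5357 → τ = 6.0974·1.5357·0.98 = 9.1765 N·m
chain 28/83 = 0.33735 → τ = 9.1765·0.33735·0.93 = 2.879 N·m
chain 42/41 = 1.0244 → τ = 2.879·1.0244·0.96 = 2.8313 N·m

2.831 N·m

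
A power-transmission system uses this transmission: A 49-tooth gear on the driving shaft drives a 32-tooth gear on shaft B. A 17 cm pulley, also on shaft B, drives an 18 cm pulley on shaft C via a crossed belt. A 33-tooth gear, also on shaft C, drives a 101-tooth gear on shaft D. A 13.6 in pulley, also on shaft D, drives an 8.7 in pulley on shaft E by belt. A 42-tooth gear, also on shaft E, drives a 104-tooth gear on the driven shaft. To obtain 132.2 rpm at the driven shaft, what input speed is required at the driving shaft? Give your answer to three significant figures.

Overall ratio R = 0.65306 × 1.0588 × 3.0606 × 0.63971 × 2.4762 = 3.3523.
Required input speed = output speed × R = 132.2 × 3.3523 = 443.18 rpm.

443 rpm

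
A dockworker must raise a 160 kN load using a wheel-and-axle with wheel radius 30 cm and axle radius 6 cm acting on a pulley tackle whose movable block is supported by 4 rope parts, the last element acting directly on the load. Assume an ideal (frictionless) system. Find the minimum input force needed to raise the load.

8 kN

Wheel-and-axle MA = R/r = 30/6 = 5.
Block-and-tackle MA = number of supporting rope parts = 4.
Combined ideal MA = 5 × 4 = 20.
Effort = load / MA = 160 / 20 = 8 kN.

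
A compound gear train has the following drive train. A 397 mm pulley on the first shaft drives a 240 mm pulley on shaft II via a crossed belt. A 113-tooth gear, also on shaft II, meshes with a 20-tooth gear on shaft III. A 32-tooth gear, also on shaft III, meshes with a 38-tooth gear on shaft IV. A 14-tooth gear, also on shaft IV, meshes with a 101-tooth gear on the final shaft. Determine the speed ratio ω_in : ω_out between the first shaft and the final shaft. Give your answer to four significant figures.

Each stage contributes driven/driver: belt 240/397 = 0.60453, gear mesh 20/113 = 0.17699, gear mesh 38/32 = 1.1875, gear mesh 101/14 = 7.2143.
Overall: 0.60453 × 0.17699 × 1.1875 × 7.2143 = 0.91664.

0.9166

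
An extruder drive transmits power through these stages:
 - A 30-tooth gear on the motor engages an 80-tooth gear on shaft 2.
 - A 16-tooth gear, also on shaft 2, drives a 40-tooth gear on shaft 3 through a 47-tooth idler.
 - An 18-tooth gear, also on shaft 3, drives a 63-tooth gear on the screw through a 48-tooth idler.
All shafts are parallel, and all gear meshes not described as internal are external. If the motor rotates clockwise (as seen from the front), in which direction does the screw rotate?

counterclockwise

the motor → shaft 2: external mesh, 1 reversal → CCW.
shaft 2 → shaft 3: driver → idler → driven is 2 external meshes, 2 reversals → CCW.
shaft 3 → the screw: driver → idler → driven is 2 external meshes, 2 reversals → CCW.
5 reversals in total — an odd number — so the screw turns opposite to the motor.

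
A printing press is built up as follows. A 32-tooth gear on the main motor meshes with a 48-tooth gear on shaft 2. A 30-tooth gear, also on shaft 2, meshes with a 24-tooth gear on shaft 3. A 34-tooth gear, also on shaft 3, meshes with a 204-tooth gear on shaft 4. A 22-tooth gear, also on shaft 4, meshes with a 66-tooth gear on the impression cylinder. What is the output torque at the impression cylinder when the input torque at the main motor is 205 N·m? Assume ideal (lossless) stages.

4428 N·m

After the gear mesh (48/32): 205 × 1.5 = 307.5 N·m
After the gear mesh (24/30): 307.5 × 0.8 = 246 N·m
After the gear mesh (204/34): 246 × 6 = 1476 N·m
After the gear mesh (66/22): 1476 × 3 = 4428 N·m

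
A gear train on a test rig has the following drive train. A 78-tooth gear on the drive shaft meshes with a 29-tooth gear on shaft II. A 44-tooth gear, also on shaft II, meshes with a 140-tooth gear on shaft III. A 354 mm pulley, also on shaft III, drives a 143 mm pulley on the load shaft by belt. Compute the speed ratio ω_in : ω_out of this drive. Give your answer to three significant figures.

0.478

Each stage contributes driven/driver: gear mesh 29/78 = 0.37179, gear mesh 140/44 = 3.1818, belt 143/354 = 0.40395.
Overall: 0.37179 × 3.1818 × 0.40395 = 0.47787.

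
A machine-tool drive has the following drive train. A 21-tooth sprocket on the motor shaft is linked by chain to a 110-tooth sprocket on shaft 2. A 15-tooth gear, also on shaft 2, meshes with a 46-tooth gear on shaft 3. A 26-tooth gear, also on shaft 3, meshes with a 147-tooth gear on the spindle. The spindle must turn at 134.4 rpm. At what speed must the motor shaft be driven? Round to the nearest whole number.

Overall ratio R = 5.2381 × 3.0667 × 5.6538 = 90.821.
Required input speed = output speed × R = 134.4 × 90.821 = 12206 rpm.

12206 rpm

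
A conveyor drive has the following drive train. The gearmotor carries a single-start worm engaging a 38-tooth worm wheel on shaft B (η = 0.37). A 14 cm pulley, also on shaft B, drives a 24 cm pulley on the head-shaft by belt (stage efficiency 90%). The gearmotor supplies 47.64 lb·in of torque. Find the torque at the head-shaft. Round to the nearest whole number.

1033 lb·in

Worm: ratio = 38/1 = 38; torque at shaft B = 47.64 × 38 × 0.37 = 669.82 lb·in.
Belt: ratio = 24/14 = 1.7143; torque at the head-shaft = 669.82 × 1.7143 × 0.90 = 1033.4 lb·in.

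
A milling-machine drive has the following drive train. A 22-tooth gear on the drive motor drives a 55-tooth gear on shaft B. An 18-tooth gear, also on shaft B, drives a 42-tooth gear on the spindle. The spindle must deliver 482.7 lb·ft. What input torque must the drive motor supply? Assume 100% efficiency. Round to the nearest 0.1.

82.7 lb·ft

Overall ratio R = 2.5 × 2.3333 = 5.8333.
Input torque = output torque / R = 482.7 / 5.8333 = 82.749 lb·ft.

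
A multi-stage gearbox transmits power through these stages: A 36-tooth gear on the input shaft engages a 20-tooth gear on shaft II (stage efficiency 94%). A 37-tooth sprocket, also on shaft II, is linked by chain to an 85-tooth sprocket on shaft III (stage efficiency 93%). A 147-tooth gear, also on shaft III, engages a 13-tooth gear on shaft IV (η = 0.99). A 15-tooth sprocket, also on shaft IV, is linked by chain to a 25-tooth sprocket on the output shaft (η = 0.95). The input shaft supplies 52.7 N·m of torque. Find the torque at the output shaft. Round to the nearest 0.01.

8.15 N·m

After the gear mesh (20/36): 52.7 × 0.55556 × 0.94 = 27.521 N·m
After the chain (85/37): 27.521 × 2.2973 × 0.93 = 58.798 N·m
After the gear mesh (13/147): 58.798 × 0.088435 × 0.99 = 5.1479 N·m
After the chain (25/15): 5.1479 × 1.6667 × 0.95 = 8.1508 N·m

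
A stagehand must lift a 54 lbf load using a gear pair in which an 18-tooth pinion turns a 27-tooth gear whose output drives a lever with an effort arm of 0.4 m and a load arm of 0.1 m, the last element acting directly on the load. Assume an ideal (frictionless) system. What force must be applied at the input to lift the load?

9 lbf

Gear pair MA = 27/18 = 1.5.
Lever MA = effort arm / load arm = 0.4/0.1 = 4.
Combined ideal MA = 1.5 × 4 = 6.
Effort = load / MA = 54 / 6 = 9 lbf.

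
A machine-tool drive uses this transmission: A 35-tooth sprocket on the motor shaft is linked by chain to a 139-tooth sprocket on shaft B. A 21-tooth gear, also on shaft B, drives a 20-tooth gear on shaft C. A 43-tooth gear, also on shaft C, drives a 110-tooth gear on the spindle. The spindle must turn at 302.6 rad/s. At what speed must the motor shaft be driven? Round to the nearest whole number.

Overall ratio R = 3.9714 × 0.95238 × 2.5581 = 9.6757.
Required input speed = output speed × R = 302.6 × 9.6757 = 2927.9 rad/s.

2928 rad/s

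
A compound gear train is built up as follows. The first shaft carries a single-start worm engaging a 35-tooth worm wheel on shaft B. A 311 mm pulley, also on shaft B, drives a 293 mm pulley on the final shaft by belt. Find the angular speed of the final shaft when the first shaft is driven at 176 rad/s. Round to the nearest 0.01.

Worm: ratio = 35/1 = 35, so shaft B turns at 176 / 35 = 5.0286 rad/s.
Belt: ratio = 293/311 = 0.94212, so the final shaft turns at 5.0286 / 0.94212 = 5.3375 rad/s.

5.34 rad/s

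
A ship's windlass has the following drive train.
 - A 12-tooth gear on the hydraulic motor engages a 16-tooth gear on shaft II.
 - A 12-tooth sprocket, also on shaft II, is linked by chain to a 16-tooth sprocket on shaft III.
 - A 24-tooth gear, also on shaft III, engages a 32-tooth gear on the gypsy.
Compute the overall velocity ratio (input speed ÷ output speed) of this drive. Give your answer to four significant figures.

2.370

Each stage contributes driven/driver: gear mesh 16/12 = 1.3333, chain 16/12 = 1.3333, gear mesh 32/24 = 1.3333.
Overall: 1.3333 × 1.3333 × 1.3333 = 2.3704.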